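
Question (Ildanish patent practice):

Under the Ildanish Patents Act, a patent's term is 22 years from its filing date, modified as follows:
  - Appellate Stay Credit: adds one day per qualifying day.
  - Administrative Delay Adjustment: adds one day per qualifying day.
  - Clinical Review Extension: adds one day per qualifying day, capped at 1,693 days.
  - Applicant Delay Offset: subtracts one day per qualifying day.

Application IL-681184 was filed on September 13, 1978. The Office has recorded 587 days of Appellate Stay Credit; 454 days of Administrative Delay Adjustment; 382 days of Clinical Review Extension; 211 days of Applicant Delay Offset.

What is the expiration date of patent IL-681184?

Base term: filing date + 22 years → 13 September 2000.
Appellate Stay Credit: +587 days → 23 April 2002.
Administrative Delay Adjustment: +454 days → 21 July 2003.
Clinical Review Extension: 382 days (within the 1693-day cap) → +382 days → 6 August 2004.
Applicant Delay Offset: −211 days → 8 January 2004.

January 8, 2004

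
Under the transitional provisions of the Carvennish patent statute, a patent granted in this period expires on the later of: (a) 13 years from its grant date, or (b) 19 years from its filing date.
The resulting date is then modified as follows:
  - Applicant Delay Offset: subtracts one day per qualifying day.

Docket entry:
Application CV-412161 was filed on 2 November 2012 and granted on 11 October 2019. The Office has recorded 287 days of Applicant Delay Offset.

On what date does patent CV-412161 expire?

2031-12-29

(a) grant + 13 years → 11 October 2032.
(b) filing + 19 years → 2 November 2031.
Later of the two: 11 October 2032.
Applicant Delay Offset: −287 days → 29 December 2031.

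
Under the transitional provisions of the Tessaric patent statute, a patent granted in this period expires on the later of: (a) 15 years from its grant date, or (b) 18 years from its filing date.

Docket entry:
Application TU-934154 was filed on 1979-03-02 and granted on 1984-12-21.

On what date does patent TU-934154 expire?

December 21, 1999

(a) grant + 15 years → 21 December 1999.
(b) filing + 18 years → 2 March 1997.
Later of the two: 21 December 1999.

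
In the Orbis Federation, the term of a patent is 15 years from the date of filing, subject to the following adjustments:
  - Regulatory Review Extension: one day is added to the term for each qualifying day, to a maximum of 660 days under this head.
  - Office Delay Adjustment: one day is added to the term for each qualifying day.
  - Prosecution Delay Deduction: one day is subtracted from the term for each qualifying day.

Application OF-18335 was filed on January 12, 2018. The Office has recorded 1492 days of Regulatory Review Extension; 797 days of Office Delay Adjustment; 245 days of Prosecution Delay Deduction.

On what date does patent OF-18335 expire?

May 8, 2036

Base term: filing date + 15 years → 12 January 2033.
Regulatory Review Extension: 1492 days claimed exceeds the 660-day cap, so +660 days → 3 November 2034.
Office Delay Adjustment: +797 days → 8 January 2037.
Prosecution Delay Deduction: −245 days → 8 May 2036.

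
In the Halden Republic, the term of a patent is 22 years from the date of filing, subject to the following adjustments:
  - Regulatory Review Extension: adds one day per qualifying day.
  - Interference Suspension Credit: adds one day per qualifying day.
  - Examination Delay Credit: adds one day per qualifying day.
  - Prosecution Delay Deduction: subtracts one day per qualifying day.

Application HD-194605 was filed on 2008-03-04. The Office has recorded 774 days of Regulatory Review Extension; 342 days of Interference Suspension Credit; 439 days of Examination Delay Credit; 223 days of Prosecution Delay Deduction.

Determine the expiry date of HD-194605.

Base term: filing date + 22 years → 4 March 2030.
Regulatory Review Extension: +774 days → 16 April 2032.
Interference Suspension Credit: +342 days → 24 March 2033.
Examination Delay Credit: +439 days → 6 June 2034.
Prosecution Delay Deduction: −223 days → 26 October 2033.

2033-10-26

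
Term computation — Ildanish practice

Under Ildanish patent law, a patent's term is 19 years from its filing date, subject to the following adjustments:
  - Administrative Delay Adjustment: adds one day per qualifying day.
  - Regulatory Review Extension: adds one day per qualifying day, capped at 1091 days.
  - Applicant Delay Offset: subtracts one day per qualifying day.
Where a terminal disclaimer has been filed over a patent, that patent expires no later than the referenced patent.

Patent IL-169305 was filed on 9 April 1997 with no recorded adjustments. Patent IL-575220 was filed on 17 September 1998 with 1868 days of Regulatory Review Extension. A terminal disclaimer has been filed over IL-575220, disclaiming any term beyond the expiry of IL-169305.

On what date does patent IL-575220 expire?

April 9, 2016

Natural term of IL-575220:
  Base: filing + 19 years → 17 September 2017.
  Regulatory Review Extension: 1868 days claimed exceeds the 1091-day cap, so +1091 days → 12 September 2020.
Expiry of referenced patent IL-169305:
  Base: filing + 19 years → 9 April 2016.
Terminal disclaimer: IL-575220 expires on the earlier of 12 September 2020 and 9 April 2016.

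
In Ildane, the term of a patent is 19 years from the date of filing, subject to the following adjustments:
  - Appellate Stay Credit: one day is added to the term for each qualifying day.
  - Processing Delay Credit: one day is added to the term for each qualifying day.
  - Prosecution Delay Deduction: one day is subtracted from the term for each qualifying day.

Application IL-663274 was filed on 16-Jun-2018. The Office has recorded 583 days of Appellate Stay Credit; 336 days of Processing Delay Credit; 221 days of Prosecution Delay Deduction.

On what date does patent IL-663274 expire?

Base term: filing date + 19 years → 16 June 2037.
Appellate Stay Credit: +583 days → 20 January 2039.
Processing Delay Credit: +336 days → 22 December 2039.
Prosecution Delay Deduction: −221 days → 15 May 2039.

2039-05-15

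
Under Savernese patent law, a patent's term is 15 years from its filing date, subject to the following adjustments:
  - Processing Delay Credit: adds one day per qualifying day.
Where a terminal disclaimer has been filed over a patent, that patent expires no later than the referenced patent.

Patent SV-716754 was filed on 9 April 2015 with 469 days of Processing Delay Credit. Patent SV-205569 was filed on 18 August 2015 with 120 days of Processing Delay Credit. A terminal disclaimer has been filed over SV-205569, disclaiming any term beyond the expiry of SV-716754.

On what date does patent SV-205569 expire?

2030-12-16

Natural term of SV-205569:
  Base: filing + 15 years → 18 August 2030.
  Processing Delay Credit: +120 days → 16 December 2030.
Expiry of referenced patent SV-716754:
  Base: filing + 15 years → 9 April 2030.
  Processing Delay Credit: +469 days → 22 July 2031.
Terminal disclaimer: SV-205569 expires on the earlier of 16 December 2030 and 22 July 2031.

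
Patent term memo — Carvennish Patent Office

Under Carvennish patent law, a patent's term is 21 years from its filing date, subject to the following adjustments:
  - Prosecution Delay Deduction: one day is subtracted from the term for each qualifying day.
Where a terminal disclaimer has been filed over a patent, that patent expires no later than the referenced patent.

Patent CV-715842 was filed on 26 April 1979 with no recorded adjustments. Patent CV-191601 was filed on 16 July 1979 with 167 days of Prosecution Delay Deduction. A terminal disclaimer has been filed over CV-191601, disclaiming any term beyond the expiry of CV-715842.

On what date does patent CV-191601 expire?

January 31, 2000

Natural term of CV-191601:
  Base: filing + 21 years → 16 July 2000.
  Prosecution Delay Deduction: −167 days → 31 January 2000.
Expiry of referenced patent CV-715842:
  Base: filing + 21 years → 26 April 2000.
Terminal disclaimer: CV-191601 expires on the earlier of 31 January 2000 and 26 April 2000.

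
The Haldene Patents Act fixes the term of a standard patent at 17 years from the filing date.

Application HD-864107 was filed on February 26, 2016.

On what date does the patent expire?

Filing date + 17 years → 26 February 2033.

February 26, 2033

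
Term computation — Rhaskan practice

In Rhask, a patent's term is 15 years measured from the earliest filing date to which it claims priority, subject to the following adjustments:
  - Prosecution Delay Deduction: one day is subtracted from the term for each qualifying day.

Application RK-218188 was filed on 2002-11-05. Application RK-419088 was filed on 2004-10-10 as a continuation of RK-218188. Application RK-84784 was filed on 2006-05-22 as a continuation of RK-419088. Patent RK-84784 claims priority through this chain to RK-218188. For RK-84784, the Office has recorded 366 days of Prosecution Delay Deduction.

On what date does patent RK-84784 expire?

2016-11-04

Earliest priority filing: 5 November 2002.
Base term: 5 November 2002 + 15 years → 5 November 2017.
Prosecution Delay Deduction: −366 days → 4 November 2016.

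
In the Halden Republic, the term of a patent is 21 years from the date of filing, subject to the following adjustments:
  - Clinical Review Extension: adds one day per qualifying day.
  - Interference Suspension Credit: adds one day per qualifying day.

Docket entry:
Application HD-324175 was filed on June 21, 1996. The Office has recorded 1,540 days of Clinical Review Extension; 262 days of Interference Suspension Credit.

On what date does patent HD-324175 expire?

May 28, 2022

Base term: filing date + 21 years → 21 June 2017.
Clinical Review Extension: +1540 days → 8 September 2021.
Interference Suspension Credit: +262 days → 28 May 2022.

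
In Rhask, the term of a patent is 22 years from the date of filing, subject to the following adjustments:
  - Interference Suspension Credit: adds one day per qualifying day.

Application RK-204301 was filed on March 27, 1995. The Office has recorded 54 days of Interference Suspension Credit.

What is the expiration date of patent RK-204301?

May 20, 2017

Base term: filing date + 22 years → 27 March 2017.
Interference Suspension Credit: +54 days → 20 May 2017.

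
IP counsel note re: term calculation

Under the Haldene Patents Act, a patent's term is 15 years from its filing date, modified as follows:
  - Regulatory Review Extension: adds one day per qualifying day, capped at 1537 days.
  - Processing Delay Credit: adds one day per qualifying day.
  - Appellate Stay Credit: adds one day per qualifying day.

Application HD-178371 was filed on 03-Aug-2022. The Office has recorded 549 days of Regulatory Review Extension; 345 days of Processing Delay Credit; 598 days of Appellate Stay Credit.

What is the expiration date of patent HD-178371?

Base term: filing date + 15 years → 3 August 2037.
Regulatory Review Extension: 549 days (within the 1537-day cap) → +549 days → 3 February 2039.
Processing Delay Credit: +345 days → 14 January 2040.
Appellate Stay Credit: +598 days → 3 September 2041.

2041-09-03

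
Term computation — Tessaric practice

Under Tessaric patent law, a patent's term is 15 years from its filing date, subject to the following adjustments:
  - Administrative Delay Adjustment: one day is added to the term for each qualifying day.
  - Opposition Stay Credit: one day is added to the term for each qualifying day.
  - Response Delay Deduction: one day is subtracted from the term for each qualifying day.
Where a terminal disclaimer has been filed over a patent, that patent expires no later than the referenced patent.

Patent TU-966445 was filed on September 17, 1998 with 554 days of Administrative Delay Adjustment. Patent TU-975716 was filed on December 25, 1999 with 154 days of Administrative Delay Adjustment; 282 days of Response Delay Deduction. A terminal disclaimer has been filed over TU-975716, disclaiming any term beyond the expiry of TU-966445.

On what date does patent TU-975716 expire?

Natural term of TU-975716:
  Base: filing + 15 years → 25 December 2014.
  Administrative Delay Adjustment: +154 days → 28 May 2015.
  Response Delay Deduction: −282 days → 19 August 2014.
Expiry of referenced patent TU-966445:
  Base: filing + 15 years → 17 September 2013.
  Administrative Delay Adjustment: +554 days → 25 March 2015.
Terminal disclaimer: TU-975716 expires on the earlier of 19 August 2014 and 25 March 2015.

2014-08-19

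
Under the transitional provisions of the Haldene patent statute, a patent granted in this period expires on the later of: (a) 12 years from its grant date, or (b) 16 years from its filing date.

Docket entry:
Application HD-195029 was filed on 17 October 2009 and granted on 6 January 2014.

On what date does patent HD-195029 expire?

2026-01-06

(a) grant + 12 years → 6 January 2026.
(b) filing + 16 years → 17 October 2025.
Later of the two: 6 January 2026.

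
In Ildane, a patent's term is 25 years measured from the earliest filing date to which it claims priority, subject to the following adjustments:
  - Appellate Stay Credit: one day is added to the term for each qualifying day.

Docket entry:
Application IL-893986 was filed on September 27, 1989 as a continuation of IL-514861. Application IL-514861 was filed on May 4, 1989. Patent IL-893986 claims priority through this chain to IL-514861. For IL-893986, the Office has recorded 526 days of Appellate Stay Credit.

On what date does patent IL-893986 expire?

2015-10-12

Earliest priority filing: 4 May 1989.
Base term: 4 May 1989 + 25 years → 4 May 2014.
Appellate Stay Credit: +526 days → 12 October 2015.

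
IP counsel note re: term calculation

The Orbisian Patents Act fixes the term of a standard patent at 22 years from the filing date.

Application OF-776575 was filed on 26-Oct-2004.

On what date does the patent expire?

Filing date + 22 years → 26 October 2026.

October 26, 2026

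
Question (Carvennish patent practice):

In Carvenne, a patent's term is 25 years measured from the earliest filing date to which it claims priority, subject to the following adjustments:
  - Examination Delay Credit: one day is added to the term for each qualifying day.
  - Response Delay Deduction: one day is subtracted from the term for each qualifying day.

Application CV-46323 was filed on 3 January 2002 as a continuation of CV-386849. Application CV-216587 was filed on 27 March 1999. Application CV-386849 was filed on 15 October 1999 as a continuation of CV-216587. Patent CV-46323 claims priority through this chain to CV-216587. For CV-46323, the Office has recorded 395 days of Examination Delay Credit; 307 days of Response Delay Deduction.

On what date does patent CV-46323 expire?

2024-06-23

Earliest priority filing: 27 March 1999.
Base term: 27 March 1999 + 25 years → 27 March 2024.
Examination Delay Credit: +395 days → 26 April 2025.
Response Delay Deduction: −307 days → 23 June 2024.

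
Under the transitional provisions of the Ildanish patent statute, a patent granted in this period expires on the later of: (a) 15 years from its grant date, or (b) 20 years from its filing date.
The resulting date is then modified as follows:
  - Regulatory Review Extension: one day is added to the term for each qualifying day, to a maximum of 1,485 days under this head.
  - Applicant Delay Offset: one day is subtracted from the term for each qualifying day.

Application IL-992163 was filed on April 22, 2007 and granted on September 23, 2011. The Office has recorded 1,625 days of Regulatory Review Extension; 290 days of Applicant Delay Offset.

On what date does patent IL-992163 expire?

(a) grant + 15 years → 23 September 2026.
(b) filing + 20 years → 22 April 2027.
Later of the two: 22 April 2027.
Regulatory Review Extension: 1625 days claimed exceeds the 1485-day cap, so +1485 days → 16 May 2031.
Applicant Delay Offset: −290 days → 30 July 2030.

July 30, 2030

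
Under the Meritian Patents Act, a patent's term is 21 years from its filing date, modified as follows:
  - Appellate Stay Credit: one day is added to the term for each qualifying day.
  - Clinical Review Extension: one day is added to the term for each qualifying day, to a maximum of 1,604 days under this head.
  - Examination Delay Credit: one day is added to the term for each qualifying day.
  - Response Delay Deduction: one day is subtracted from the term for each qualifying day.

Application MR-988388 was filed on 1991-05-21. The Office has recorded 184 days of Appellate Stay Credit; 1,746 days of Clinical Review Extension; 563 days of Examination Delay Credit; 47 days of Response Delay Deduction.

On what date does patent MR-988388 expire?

Base term: filing date + 21 years → 21 May 2012.
Appellate Stay Credit: +184 days → 21 November 2012.
Clinical Review Extension: 1746 days claimed exceeds the 1604-day cap, so +1604 days → 13 April 2017.
Examination Delay Credit: +563 days → 28 October 2018.
Response Delay Deduction: −47 days → 11 September 2018.

2018-09-11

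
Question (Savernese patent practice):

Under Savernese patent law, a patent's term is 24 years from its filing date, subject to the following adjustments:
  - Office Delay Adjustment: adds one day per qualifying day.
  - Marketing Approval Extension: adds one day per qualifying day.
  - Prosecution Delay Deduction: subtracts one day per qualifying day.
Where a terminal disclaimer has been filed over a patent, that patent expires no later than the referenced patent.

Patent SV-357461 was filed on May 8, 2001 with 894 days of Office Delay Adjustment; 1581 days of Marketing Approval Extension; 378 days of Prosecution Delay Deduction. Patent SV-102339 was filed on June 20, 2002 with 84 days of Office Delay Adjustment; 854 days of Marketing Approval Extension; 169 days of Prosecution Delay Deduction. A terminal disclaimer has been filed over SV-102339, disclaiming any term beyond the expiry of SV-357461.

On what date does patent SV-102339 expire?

Natural term of SV-102339:
  Base: filing + 24 years → 20 June 2026.
  Office Delay Adjustment: +84 days → 12 September 2026.
  Marketing Approval Extension: +854 days → 13 January 2029.
  Prosecution Delay Deduction: −169 days → 28 July 2028.
Expiry of referenced patent SV-357461:
  Base: filing + 24 years → 8 May 2025.
  Office Delay Adjustment: +894 days → 19 October 2027.
  Marketing Approval Extension: +1581 days → 16 February 2032.
  Prosecution Delay Deduction: −378 days → 3 February 2031.
Terminal disclaimer: SV-102339 expires on the earlier of 28 July 2028 and 3 February 2031.

July 28, 2028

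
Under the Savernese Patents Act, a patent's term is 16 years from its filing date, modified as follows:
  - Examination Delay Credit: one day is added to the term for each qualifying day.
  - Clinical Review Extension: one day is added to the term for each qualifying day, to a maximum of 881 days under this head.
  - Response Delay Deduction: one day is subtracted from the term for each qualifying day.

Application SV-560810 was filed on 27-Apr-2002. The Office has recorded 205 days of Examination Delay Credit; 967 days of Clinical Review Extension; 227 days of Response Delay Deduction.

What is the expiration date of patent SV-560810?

2020-09-02

Base term: filing date + 16 years → 27 April 2018.
Examination Delay Credit: +205 days → 18 November 2018.
Clinical Review Extension: 967 days claimed exceeds the 881-day cap, so +881 days → 17 April 2021.
Response Delay Deduction: −227 days → 2 September 2020.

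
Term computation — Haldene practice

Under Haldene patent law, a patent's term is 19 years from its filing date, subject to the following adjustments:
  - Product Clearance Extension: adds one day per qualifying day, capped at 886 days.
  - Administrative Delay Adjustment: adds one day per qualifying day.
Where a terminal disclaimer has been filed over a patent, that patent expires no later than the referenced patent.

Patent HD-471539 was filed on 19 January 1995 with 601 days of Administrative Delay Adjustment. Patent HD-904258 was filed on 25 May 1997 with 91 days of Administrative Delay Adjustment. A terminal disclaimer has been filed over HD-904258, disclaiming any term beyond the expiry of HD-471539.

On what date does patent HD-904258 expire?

Natural term of HD-904258:
  Base: filing + 19 years → 25 May 2016.
  Administrative Delay Adjustment: +91 days → 24 August 2016.
Expiry of referenced patent HD-471539:
  Base: filing + 19 years → 19 January 2014.
  Administrative Delay Adjustment: +601 days → 12 September 2015.
Terminal disclaimer: HD-904258 expires on the earlier of 24 August 2016 and 12 September 2015.

2015-09-12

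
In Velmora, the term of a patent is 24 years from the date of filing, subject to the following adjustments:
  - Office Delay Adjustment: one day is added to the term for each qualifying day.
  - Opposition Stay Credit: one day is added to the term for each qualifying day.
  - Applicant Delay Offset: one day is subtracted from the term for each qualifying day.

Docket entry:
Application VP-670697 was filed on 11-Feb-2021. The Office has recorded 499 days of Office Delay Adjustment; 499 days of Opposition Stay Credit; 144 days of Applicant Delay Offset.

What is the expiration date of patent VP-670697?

Base term: filing date + 24 years → 11 February 2045.
Office Delay Adjustment: +499 days → 25 June 2046.
Opposition Stay Credit: +499 days → 6 November 2047.
Applicant Delay Offset: −144 days → 15 June 2047.

June 15, 2047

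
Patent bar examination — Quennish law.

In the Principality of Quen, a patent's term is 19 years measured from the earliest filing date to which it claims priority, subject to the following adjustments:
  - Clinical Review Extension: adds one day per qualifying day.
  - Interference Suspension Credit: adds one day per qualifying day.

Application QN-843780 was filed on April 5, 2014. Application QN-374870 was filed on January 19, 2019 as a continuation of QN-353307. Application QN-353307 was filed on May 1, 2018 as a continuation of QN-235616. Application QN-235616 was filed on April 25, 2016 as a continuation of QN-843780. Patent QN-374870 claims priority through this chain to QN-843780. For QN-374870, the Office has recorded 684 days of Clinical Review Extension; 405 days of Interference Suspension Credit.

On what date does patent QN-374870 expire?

Earliest priority filing: 5 April 2014.
Base term: 5 April 2014 + 19 years → 5 April 2033.
Clinical Review Extension: +684 days → 18 February 2035.
Interference Suspension Credit: +405 days → 29 March 2036.

March 29, 2036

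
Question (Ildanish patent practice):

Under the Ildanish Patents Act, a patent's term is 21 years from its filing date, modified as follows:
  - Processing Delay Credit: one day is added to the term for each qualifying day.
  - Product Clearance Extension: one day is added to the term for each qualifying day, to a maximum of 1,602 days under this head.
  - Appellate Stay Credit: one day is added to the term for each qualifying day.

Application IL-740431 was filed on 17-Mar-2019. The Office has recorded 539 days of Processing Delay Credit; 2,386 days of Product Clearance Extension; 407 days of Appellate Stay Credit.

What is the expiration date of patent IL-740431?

March 9, 2047

Base term: filing date + 21 years → 17 March 2040.
Processing Delay Credit: +539 days → 7 September 2041.
Product Clearance Extension: 2386 days claimed exceeds the 1602-day cap, so +1602 days → 26 January 2046.
Appellate Stay Credit: +407 days → 9 March 2047.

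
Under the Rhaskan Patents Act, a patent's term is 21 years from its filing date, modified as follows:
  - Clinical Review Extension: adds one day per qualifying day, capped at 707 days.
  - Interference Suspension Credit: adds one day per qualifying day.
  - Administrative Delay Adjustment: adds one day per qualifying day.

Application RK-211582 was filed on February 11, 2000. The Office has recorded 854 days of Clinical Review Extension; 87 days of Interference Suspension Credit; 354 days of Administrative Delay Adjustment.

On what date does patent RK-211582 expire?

April 4, 2024

Base term: filing date + 21 years → 11 February 2021.
Clinical Review Extension: 854 days claimed exceeds the 707-day cap, so +707 days → 19 January 2023.
Interference Suspension Credit: +87 days → 16 April 2023.
Administrative Delay Adjustment: +354 days → 4 April 2024.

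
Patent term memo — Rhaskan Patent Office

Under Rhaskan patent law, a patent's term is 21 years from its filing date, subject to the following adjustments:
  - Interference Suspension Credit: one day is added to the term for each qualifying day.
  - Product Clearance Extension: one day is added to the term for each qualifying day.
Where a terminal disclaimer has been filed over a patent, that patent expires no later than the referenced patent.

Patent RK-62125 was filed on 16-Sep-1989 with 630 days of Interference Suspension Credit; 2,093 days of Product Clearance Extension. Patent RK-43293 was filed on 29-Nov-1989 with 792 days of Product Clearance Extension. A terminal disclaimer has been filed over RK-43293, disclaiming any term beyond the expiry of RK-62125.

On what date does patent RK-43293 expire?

2013-01-29

Natural term of RK-43293:
  Base: filing + 21 years → 29 November 2010.
  Product Clearance Extension: +792 days → 29 January 2013.
Expiry of referenced patent RK-62125:
  Base: filing + 21 years → 16 September 2010.
  Interference Suspension Credit: +630 days → 7 June 2012.
  Product Clearance Extension: +2093 days → 1 March 2018.
Terminal disclaimer: RK-43293 expires on the earlier of 29 January 2013 and 1 March 2018.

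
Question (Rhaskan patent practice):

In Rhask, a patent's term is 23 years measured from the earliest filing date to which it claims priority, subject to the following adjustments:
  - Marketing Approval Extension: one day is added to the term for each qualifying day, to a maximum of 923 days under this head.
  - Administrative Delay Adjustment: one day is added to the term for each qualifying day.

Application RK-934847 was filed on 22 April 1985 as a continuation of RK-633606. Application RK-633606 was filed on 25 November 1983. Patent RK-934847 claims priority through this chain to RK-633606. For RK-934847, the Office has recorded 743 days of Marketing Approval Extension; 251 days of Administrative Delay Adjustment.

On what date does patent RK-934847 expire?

August 15, 2009

Earliest priority filing: 25 November 1983.
Base term: 25 November 1983 + 23 years → 25 November 2006.
Marketing Approval Extension: 743 days (within the 923-day cap) → +743 days → 7 December 2008.
Administrative Delay Adjustment: +251 days → 15 August 2009.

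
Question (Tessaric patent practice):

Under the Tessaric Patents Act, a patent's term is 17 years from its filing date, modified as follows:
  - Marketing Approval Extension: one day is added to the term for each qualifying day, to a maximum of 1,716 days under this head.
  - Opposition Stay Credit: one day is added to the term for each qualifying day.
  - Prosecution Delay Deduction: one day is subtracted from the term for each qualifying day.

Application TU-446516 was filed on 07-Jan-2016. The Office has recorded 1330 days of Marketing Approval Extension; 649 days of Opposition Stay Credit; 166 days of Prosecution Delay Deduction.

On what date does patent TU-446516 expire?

Base term: filing date + 17 years → 7 January 2033.
Marketing Approval Extension: 1330 days (within the 1716-day cap) → +1330 days → 29 August 2036.
Opposition Stay Credit: +649 days → 9 June 2038.
Prosecution Delay Deduction: −166 days → 25 December 2037.

December 25, 2037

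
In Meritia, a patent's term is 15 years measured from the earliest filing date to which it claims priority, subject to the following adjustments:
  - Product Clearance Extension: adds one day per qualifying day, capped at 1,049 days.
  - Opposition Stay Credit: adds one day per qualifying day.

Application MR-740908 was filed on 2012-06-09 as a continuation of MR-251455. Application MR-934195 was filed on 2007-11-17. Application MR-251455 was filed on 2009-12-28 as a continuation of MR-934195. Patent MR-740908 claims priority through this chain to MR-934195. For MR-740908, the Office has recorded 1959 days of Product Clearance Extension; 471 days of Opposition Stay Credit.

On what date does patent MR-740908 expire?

January 15, 2027

Earliest priority filing: 17 November 2007.
Base term: 17 November 2007 + 15 years → 17 November 2022.
Product Clearance Extension: 1959 days claimed exceeds the 1049-day cap, so +1049 days → 1 October 2025.
Opposition Stay Credit: +471 days → 15 January 2027.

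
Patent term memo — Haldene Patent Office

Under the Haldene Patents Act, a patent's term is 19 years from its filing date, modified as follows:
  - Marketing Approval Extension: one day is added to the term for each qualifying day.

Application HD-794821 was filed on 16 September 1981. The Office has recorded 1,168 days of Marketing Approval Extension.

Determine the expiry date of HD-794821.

November 28, 2003

Base term: filing date + 19 years → 16 September 2000.
Marketing Approval Extension: +1168 days → 28 November 2003.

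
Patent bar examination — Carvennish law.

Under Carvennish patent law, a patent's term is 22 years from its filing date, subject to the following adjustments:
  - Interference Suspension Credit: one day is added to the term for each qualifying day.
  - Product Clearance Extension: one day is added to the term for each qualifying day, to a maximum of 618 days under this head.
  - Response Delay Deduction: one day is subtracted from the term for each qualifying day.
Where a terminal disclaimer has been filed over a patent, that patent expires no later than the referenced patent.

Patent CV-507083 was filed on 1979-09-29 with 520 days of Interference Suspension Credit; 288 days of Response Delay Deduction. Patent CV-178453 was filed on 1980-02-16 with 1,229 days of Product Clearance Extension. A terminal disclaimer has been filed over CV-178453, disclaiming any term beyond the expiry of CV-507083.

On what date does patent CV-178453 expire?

May 19, 2002

Natural term of CV-178453:
  Base: filing + 22 years → 16 February 2002.
  Product Clearance Extension: 1229 days claimed exceeds the 618-day cap, so +618 days → 27 October 2003.
Expiry of referenced patent CV-507083:
  Base: filing + 22 years → 29 September 2001.
  Interference Suspension Credit: +520 days → 3 March 2003.
  Response Delay Deduction: −288 days → 19 May 2002.
Terminal disclaimer: CV-178453 expires on the earlier of 27 October 2003 and 19 May 2002.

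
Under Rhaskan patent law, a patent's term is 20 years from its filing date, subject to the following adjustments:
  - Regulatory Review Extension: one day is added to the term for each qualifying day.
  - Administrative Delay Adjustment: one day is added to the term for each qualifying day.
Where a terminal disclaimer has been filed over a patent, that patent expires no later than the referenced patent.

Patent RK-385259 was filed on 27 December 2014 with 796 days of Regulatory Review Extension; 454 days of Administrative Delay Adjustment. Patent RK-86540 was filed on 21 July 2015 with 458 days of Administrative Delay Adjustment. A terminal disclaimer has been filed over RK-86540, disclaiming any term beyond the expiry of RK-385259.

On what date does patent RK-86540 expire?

2036-10-21

Natural term of RK-86540:
  Base: filing + 20 years → 21 July 2035.
  Administrative Delay Adjustment: +458 days → 21 October 2036.
Expiry of referenced patent RK-385259:
  Base: filing + 20 years → 27 December 2034.
  Regulatory Review Extension: +796 days → 2 March 2037.
  Administrative Delay Adjustment: +454 days → 30 May 2038.
Terminal disclaimer: RK-86540 expires on the earlier of 21 October 2036 and 30 May 2038.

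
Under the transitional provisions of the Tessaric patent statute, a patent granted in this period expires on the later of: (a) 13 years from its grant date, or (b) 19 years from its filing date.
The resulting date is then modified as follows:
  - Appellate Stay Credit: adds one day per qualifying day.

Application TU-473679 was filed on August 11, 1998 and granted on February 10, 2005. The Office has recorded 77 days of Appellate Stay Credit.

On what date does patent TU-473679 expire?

(a) grant + 13 years → 10 February 2018.
(b) filing + 19 years → 11 August 2017.
Later of the two: 10 February 2018.
Appellate Stay Credit: +77 days → 28 April 2018.

2018-04-28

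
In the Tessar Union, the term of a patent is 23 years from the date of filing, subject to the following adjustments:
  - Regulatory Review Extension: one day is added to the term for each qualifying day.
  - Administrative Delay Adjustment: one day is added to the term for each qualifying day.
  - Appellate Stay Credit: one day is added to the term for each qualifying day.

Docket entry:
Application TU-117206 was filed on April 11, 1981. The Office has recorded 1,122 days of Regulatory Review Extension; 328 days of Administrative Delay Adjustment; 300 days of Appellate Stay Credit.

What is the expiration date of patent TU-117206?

January 25, 2009

Base term: filing date + 23 years → 11 April 2004.
Regulatory Review Extension: +1122 days → 8 May 2007.
Administrative Delay Adjustment: +328 days → 31 March 2008.
Appellate Stay Credit: +300 days → 25 January 2009.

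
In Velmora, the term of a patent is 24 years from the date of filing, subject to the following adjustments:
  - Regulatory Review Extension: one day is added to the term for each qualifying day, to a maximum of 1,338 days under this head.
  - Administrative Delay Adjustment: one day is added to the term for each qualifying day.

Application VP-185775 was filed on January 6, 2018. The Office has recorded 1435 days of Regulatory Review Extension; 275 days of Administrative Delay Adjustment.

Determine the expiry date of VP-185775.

2046-06-07

Base term: filing date + 24 years → 6 January 2042.
Regulatory Review Extension: 1435 days claimed exceeds the 1338-day cap, so +1338 days → 5 September 2045.
Administrative Delay Adjustment: +275 days → 7 June 2046.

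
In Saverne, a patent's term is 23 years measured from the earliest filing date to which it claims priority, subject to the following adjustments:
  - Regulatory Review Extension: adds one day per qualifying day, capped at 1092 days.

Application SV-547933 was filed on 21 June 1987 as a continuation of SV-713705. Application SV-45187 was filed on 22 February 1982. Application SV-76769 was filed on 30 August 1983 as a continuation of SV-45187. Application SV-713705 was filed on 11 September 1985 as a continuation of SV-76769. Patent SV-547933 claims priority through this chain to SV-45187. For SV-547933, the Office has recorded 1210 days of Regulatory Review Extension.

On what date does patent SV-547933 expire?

February 19, 2008

Earliest priority filing: 22 February 1982.
Base term: 22 February 1982 + 23 years → 22 February 2005.
Regulatory Review Extension: 1210 days claimed exceeds the 1092-day cap, so +1092 days → 19 February 2008.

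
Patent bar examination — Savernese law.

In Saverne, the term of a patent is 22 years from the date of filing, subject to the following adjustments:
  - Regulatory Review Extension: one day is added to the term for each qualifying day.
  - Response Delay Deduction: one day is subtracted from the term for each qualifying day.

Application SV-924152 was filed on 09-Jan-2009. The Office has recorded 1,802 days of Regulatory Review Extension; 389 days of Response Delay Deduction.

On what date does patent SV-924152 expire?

Base term: filing date + 22 years → 9 January 2031.
Regulatory Review Extension: +1802 days → 16 December 2035.
Response Delay Deduction: −389 days → 22 November 2034.

2034-11-22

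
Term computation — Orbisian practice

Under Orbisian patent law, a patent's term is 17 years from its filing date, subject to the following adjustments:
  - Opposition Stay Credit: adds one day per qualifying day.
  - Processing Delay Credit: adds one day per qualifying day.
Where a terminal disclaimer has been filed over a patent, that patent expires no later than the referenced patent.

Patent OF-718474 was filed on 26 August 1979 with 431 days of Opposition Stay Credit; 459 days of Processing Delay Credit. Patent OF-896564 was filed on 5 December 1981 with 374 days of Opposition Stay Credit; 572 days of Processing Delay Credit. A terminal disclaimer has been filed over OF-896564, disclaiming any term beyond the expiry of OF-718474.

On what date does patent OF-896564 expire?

1999-02-02

Natural term of OF-896564:
  Base: filing + 17 years → 5 December 1998.
  Opposition Stay Credit: +374 days → 14 December 1999.
  Processing Delay Credit: +572 days → 8 July 2001.
Expiry of referenced patent OF-718474:
  Base: filing + 17 years → 26 August 1996.
  Opposition Stay Credit: +431 days → 31 October 1997.
  Processing Delay Credit: +459 days → 2 February 1999.
Terminal disclaimer: OF-896564 expires on the earlier of 8 July 2001 and 2 February 1999.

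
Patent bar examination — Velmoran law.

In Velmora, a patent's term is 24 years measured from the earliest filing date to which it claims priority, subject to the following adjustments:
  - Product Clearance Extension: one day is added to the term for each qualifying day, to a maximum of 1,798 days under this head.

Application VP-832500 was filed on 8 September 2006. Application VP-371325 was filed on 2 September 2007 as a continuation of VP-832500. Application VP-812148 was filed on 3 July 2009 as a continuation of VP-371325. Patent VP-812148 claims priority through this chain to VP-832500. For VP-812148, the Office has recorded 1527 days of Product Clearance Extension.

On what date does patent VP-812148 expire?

November 13, 2034

Earliest priority filing: 8 September 2006.
Base term: 8 September 2006 + 24 years → 8 September 2030.
Product Clearance Extension: 1527 days (within the 1798-day cap) → +1527 days → 13 November 2034.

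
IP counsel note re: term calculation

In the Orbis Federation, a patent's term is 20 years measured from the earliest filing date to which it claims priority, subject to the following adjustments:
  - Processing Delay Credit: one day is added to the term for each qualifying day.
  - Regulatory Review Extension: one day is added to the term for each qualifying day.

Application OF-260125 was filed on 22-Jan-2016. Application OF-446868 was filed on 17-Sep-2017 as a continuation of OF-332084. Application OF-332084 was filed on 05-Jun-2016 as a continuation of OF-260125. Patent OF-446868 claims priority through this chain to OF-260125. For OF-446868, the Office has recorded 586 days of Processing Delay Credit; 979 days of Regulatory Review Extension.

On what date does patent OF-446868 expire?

2040-05-05

Earliest priority filing: 22 January 2016.
Base term: 22 January 2016 + 20 years → 22 January 2036.
Processing Delay Credit: +586 days → 30 August 2037.
Regulatory Review Extension: +979 days → 5 May 2040.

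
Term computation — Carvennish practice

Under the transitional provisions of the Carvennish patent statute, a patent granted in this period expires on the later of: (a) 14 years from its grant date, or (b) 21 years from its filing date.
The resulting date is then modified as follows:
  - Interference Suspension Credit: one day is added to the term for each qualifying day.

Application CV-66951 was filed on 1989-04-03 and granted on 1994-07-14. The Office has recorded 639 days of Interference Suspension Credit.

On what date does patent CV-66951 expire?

(a) grant + 14 years → 14 July 2008.
(b) filing + 21 years → 3 April 2010.
Later of the two: 3 April 2010.
Interference Suspension Credit: +639 days → 2 January 2012.

January 2, 2012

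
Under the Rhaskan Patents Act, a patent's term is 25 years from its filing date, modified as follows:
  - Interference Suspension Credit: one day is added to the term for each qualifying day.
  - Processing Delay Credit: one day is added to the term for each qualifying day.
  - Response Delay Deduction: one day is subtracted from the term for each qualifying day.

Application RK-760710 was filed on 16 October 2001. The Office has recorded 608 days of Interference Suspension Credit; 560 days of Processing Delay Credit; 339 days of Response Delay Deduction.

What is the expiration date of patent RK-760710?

Base term: filing date + 25 years → 16 October 2026.
Interference Suspension Credit: +608 days → 15 June 2028.
Processing Delay Credit: +560 days → 27 December 2029.
Response Delay Deduction: −339 days → 22 January 2029.

January 22, 2029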